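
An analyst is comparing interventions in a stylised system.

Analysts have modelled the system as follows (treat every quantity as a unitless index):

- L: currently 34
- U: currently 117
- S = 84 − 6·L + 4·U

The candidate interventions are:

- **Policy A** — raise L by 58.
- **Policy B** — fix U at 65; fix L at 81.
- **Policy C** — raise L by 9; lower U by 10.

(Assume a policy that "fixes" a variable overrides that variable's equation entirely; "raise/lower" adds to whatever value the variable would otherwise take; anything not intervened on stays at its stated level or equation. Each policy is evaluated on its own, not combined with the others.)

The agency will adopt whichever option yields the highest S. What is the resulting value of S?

254

Policy A (L + 58):
  L = 34 + 58 = 92
  U = 117
  S = 84 − 6·92 + 4·117 = 0
Policy B (U := 65, L := 81):
  L = 81
  U = 65
  S = 84 − 6·81 + 4·65 = -142
Policy C (L + 9, U − 10):
  L = 34 + 9 = 43
  U = 117 − 10 = 107
  S = 84 − 6·43 + 4·107 = 254
Comparing — Policy A: S=0, Policy B: S=-142, Policy C: S=254. Highest is 254 (Policy C).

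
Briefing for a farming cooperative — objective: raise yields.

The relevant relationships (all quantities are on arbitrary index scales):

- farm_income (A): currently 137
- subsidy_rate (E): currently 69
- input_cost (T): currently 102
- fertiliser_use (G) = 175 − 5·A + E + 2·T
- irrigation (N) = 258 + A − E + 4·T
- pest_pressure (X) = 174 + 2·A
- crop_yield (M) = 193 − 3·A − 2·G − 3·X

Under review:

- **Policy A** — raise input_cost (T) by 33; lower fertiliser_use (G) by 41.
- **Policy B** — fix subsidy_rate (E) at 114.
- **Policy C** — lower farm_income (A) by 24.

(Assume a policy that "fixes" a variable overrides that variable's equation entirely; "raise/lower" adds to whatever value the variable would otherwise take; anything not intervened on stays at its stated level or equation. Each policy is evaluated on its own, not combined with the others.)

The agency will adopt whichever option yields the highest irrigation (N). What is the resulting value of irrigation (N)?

866

Policy A (T + 33, G − 41):
  A = 137
  E = 69
  T = 102 + 33 = 135
  N = 258 + 137 − 69 + 4·135 = 866
Policy B (E := 114):
  A = 137
  E = 114
  T = 102
  N = 258 + 137 − 114 + 4·102 = 689
Policy C (A − 24):
  A = 137 − 24 = 113
  E = 69
  T = 102
  N = 258 + 113 − 69 + 4·102 = 710
Comparing — Policy A: N=866, Policy B: N=689, Policy C: N=710. Highest is 866 (Policy A).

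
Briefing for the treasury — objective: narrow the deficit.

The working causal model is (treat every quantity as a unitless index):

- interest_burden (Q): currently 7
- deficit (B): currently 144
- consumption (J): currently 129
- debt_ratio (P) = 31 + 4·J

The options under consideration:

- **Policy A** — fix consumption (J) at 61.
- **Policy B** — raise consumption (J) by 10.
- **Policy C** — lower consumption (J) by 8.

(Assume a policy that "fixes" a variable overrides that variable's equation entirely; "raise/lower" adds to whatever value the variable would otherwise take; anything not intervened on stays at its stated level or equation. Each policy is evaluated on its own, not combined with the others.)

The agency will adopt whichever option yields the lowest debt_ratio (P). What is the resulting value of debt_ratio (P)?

Policy A (J := 61):
  J = 61
  P = 31 + 4·61 = 275
Policy B (J + 10):
  J = 129 + 10 = 139
  P = 31 + 4·139 = 587
Policy C (J − 8):
  J = 129 − 8 = 121
  P = 31 + 4·121 = 515
Comparing — Policy A: P=275, Policy B: P=587, Policy C: P=515. Lowest is 275 (Policy A).

275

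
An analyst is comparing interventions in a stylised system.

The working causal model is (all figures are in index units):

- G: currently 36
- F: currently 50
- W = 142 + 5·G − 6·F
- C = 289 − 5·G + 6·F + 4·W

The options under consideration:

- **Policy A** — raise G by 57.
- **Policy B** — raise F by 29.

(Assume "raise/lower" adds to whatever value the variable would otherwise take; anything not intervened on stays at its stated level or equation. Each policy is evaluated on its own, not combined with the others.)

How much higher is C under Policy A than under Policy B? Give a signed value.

1377

Policy A (G + 57):
  G = 36 + 57 = 93
  F = 50
  W = 142 + 5·93 − 6·50 = 307
  C = 289 − 5·93 + 6·50 + 4·307 = 1352
Policy B (F + 29):
  G = 36
  F = 50 + 29 = 79
  W = 142 + 5·36 − 6·79 = -152
  C = 289 − 5·36 + 6·79 + 4·(-152) = -25
C: 1352 − (-25) = 1377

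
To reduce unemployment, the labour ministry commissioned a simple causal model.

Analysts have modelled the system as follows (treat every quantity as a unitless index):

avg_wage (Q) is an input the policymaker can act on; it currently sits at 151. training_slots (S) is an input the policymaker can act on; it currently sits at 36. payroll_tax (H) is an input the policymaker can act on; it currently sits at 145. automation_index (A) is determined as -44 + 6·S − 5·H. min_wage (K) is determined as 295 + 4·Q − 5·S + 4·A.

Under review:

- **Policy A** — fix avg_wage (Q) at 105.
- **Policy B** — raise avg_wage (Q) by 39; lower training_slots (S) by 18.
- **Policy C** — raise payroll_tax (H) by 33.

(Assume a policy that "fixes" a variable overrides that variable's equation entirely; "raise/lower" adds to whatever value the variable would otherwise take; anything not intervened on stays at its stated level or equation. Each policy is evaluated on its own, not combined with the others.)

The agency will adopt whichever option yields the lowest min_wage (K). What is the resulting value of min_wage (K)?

Policy A (Q := 105):
  Q = 105
  S = 36
  H = 145
  A = -44 + 6·36 − 5·145 = -553
  K = 295 + 4·105 − 5·36 + 4·(-553) = -1677
Policy B (Q + 39, S − 18):
  Q = 151 + 39 = 190
  S = 36 − 18 = 18
  H = 145
  A = -44 + 6·18 − 5·145 = -661
  K = 295 + 4·190 − 5·18 + 4·(-661) = -1679
Policy C (H + 33):
  Q = 151
  S = 36
  H = 145 + 33 = 178
  A = -44 + 6·36 − 5·178 = -718
  K = 295 + 4·151 − 5·36 + 4·(-718) = -2153
Comparing — Policy A: K=-1677, Policy B: K=-1679, Policy C: K=-2153. Lowest is -2153 (Policy C).

-2153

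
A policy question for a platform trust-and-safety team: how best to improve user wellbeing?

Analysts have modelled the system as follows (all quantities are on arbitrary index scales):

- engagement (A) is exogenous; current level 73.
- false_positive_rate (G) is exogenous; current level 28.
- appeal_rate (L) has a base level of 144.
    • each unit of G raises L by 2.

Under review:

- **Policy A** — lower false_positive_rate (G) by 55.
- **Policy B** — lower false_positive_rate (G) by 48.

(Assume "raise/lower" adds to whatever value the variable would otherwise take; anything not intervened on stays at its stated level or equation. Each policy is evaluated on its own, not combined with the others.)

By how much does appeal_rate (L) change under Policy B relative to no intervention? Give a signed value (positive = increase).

Baseline:
  G = 28
  L = 144 + 2·28 = 200
Policy B (G − 48):
  G = 28 − 48 = -20
  L = 144 + 2·(-20) = 104
Change in L: 104 − 200 = -96

-96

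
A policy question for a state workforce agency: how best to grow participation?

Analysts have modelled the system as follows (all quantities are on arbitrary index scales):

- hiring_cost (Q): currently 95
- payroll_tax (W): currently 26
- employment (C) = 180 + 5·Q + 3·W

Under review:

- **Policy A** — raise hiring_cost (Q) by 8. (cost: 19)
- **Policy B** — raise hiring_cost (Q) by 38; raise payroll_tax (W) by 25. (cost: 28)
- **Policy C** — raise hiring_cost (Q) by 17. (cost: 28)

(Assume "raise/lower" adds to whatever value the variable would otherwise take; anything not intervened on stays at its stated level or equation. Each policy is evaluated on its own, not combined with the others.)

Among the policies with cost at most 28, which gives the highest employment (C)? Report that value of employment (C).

998

Policy A (Q + 8):
  Q = 95 + 8 = 103
  W = 26
  C = 180 + 5·103 + 3·26 = 773
Policy B (Q + 38, W + 25):
  Q = 95 + 38 = 133
  W = 26 + 25 = 51
  C = 180 + 5·133 + 3·51 = 998
Policy C (Q + 17):
  Q = 95 + 17 = 112
  W = 26
  C = 180 + 5·112 + 3·26 = 818
Comparing — Policy A: C=773, Policy B: C=998, Policy C: C=818. Highest is 998 (Policy B).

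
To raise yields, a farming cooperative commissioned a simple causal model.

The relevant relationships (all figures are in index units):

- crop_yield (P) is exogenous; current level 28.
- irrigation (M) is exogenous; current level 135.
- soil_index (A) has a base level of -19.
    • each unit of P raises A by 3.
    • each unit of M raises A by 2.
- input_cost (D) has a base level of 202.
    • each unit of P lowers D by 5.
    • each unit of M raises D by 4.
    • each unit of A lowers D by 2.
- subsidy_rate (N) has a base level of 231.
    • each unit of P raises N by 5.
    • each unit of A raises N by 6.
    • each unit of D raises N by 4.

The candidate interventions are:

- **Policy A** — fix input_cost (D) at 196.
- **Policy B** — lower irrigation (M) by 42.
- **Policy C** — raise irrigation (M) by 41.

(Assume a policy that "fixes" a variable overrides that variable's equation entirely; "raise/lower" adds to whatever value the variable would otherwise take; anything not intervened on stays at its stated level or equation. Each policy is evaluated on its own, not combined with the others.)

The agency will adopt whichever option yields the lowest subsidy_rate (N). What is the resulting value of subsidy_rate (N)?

1605

Policy A (D := 196):
  P = 28
  M = 135
  A = -19 + 3·28 + 2·135 = 335
  D = 196
  N = 231 + 5·28 + 6·335 + 4·196 = 3165
Policy B (M − 42):
  P = 28
  M = 135 − 42 = 93
  A = -19 + 3·28 + 2·93 = 251
  D = 202 − 5·28 + 4·93 − 2·251 = -68
  N = 231 + 5·28 + 6·251 + 4·(-68) = 1605
Policy C (M + 41):
  P = 28
  M = 135 + 41 = 176
  A = -19 + 3·28 + 2·176 = 417
  D = 202 − 5·28 + 4·176 − 2·417 = -68
  N = 231 + 5·28 + 6·417 + 4·(-68) = 2601
Comparing — Policy A: N=3165, Policy B: N=1605, Policy C: N=2601. Lowest is 1605 (Policy B).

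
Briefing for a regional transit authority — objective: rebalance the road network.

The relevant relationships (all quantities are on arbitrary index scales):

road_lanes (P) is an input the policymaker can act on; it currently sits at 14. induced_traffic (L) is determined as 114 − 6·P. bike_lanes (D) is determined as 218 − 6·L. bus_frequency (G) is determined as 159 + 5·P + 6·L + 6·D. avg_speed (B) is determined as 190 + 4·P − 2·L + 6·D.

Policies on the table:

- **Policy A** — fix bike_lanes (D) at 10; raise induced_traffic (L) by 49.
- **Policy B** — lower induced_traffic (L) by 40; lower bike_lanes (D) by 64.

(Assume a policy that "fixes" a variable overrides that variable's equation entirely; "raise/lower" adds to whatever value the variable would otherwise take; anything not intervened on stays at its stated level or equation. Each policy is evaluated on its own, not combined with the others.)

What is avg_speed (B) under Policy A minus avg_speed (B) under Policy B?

-1402

Policy A (D := 10, L + 49):
  P = 14
  L = 114 − 6·14 (+49 from intervention) = 79
  D = 10
  B = 190 + 4·14 − 2·79 + 6·10 = 148
Policy B (L − 40, D − 64):
  P = 14
  L = 114 − 6·14 (−40 from intervention) = -10
  D = 218 − 6·(-10) (−64 from intervention) = 214
  B = 190 + 4·14 − 2·(-10) + 6·214 = 1550
B: 148 − 1550 = -1402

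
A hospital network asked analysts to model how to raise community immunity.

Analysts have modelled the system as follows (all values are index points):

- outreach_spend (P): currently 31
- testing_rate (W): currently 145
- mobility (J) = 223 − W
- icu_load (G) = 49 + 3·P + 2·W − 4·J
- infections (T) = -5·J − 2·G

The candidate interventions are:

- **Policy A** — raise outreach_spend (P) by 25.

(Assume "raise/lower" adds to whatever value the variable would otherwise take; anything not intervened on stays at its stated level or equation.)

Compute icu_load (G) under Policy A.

Policy A (P + 25):
  P = 31 + 25 = 56
  W = 145
  J = 223 − 145 = 78
  G = 49 + 3·56 + 2·145 − 4·78 = 195

195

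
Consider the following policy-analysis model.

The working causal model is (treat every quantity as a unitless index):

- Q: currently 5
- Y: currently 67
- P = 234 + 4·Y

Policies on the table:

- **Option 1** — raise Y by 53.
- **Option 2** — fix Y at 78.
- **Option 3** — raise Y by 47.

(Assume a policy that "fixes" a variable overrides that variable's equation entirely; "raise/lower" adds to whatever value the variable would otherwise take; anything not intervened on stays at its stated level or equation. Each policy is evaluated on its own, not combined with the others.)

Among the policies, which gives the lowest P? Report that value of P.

546

Option 1 (Y + 53):
  Y = 67 + 53 = 120
  P = 234 + 4·120 = 714
Option 2 (Y := 78):
  Y = 78
  P = 234 + 4·78 = 546
Option 3 (Y + 47):
  Y = 67 + 47 = 114
  P = 234 + 4·114 = 690
Comparing — Option 1: P=714, Option 2: P=546, Option 3: P=690. Lowest is 546 (Option 2).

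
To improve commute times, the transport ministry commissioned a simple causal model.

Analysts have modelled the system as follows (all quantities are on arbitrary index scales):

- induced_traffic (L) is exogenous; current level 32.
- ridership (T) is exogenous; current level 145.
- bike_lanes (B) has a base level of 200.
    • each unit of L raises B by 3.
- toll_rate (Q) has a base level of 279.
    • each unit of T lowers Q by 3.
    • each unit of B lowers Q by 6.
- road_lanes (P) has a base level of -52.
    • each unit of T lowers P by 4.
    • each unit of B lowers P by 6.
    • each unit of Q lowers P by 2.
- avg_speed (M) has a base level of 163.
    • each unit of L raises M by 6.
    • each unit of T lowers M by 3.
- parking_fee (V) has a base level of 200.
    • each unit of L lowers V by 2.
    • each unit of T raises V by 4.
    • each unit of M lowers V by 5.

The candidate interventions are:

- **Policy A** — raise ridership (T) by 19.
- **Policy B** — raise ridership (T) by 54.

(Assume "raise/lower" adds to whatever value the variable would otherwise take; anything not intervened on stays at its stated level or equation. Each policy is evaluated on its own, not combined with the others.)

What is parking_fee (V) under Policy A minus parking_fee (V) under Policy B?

Policy A (T + 19):
  L = 32
  T = 145 + 19 = 164
  M = 163 + 6·32 − 3·164 = -137
  V = 200 − 2·32 + 4·164 − 5·(-137) = 1477
Policy B (T + 54):
  L = 32
  T = 145 + 54 = 199
  M = 163 + 6·32 − 3·199 = -242
  V = 200 − 2·32 + 4·199 − 5·(-242) = 2142
V: 1477 − 2142 = -665

-665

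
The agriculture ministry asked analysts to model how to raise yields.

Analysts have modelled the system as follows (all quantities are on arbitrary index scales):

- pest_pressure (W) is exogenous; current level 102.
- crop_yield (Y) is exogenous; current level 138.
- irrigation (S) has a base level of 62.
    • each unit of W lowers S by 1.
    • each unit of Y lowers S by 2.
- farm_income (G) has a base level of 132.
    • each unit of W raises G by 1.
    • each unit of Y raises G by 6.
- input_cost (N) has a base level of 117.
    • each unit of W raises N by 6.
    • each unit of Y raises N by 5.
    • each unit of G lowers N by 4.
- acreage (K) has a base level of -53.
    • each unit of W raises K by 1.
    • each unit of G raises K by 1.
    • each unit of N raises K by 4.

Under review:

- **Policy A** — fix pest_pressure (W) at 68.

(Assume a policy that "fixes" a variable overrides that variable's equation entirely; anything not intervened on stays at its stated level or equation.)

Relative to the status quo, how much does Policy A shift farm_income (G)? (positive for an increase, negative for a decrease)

-34

Baseline:
  W = 102
  Y = 138
  G = 132 + 102 + 6·138 = 1062
Policy A (W := 68):
  W = 68
  Y = 138
  G = 132 + 68 + 6·138 = 1028
Change in G: 1028 − 1062 = -34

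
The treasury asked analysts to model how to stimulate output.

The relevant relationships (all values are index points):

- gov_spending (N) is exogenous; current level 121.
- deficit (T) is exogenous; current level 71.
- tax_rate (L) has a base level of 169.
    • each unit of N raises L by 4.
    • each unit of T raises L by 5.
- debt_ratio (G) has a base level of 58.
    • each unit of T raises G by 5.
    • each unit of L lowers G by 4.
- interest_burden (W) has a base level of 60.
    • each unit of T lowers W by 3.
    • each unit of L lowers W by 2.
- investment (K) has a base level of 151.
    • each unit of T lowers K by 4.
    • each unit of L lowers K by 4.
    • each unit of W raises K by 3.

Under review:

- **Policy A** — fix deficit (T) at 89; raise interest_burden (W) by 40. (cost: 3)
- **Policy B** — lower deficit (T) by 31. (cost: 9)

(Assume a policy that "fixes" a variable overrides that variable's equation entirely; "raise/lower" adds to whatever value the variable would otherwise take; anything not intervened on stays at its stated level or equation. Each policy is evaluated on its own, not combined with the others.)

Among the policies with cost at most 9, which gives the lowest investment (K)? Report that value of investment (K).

Policy A (T := 89, W + 40):
  N = 121
  T = 89
  L = 169 + 4·121 + 5·89 = 1098
  W = 60 − 3·89 − 2·1098 (+40 from intervention) = -2363
  K = 151 − 4·89 − 4·1098 + 3·(-2363) = -11686
Policy B (T − 31):
  N = 121
  T = 71 − 31 = 40
  L = 169 + 4·121 + 5·40 = 853
  W = 60 − 3·40 − 2·853 = -1766
  K = 151 − 4·40 − 4·853 + 3·(-1766) = -8719
Comparing — Policy A: K=-11686, Policy B: K=-8719. Lowest is -11686 (Policy A).

-11686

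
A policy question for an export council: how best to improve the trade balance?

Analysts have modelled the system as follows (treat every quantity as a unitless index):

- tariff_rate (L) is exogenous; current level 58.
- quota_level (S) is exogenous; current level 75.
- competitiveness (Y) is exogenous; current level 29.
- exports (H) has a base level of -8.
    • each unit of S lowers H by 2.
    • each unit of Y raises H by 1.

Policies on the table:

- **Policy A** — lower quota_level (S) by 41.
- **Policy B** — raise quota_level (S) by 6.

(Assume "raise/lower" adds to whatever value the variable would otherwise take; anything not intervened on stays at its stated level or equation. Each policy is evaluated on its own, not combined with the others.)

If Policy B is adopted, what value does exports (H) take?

Policy B (S + 6):
  S = 75 + 6 = 81
  Y = 29
  H = -8 − 2·81 + 29 = -141

-141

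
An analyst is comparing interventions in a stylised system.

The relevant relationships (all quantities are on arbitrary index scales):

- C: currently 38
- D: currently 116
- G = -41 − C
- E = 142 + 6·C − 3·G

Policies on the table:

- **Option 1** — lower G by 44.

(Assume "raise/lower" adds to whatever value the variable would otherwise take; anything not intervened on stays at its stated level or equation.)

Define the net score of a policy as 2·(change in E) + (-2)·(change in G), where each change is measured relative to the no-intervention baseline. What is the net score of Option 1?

Baseline:
  C = 38
  G = -41 − 38 = -79
  E = 142 + 6·38 − 3·(-79) = 607
Option 1 (G − 44):
  C = 38
  G = -41 − 38 (−44 from intervention) = -123
  E = 142 + 6·38 − 3·(-123) = 739
ΔE = 739 − 607 = 132; ΔG = -123 − (-79) = -44
Score = 2·132 + (-2)·(-44) = 352

352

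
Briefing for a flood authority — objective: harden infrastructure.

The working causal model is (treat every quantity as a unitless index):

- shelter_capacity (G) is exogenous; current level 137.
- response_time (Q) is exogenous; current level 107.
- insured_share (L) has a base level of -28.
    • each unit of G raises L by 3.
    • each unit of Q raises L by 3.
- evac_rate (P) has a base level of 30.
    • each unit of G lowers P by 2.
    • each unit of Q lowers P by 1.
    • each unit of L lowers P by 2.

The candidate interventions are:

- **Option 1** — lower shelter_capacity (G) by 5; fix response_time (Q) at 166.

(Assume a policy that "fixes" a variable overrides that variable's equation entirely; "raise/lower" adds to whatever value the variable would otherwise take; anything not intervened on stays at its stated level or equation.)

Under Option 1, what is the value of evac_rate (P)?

Option 1 (G − 5, Q := 166):
  G = 137 − 5 = 132
  Q = 166
  L = -28 + 3·132 + 3·166 = 866
  P = 30 − 2·132 − 166 − 2·866 = -2132

-2132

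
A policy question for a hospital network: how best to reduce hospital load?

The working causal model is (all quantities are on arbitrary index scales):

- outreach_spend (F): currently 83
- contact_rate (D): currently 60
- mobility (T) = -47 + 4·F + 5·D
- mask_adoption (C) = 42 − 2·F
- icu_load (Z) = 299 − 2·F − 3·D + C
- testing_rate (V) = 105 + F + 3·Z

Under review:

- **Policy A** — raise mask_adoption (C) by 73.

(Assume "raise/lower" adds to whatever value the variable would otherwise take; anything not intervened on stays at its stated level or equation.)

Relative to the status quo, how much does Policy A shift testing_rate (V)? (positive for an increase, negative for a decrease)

Baseline:
  F = 83
  D = 60
  C = 42 − 2·83 = -124
  Z = 299 − 2·83 − 3·60 + (-124) = -171
  V = 105 + 83 + 3·(-171) = -325
Policy A (C + 73):
  F = 83
  D = 60
  C = 42 − 2·83 (+73 from intervention) = -51
  Z = 299 − 2·83 − 3·60 + (-51) = -98
  V = 105 + 83 + 3·(-98) = -106
Change in V: -106 − (-325) = 219

219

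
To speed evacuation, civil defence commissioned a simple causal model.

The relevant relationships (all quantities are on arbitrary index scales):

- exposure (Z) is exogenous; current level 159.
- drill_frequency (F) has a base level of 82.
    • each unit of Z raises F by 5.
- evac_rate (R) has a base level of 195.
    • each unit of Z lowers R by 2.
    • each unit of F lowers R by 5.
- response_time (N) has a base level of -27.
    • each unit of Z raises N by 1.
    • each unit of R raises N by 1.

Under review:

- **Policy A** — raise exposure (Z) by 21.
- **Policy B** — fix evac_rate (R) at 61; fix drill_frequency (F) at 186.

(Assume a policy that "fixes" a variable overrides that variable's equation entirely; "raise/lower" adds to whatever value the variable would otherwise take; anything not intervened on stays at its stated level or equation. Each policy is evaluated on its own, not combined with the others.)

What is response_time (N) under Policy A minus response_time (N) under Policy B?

-5115

Policy A (Z + 21):
  Z = 159 + 21 = 180
  F = 82 + 5·180 = 982
  R = 195 − 2·180 − 5·982 = -5075
  N = -27 + 180 + (-5075) = -4922
Policy B (R := 61, F := 186):
  Z = 159
  F = 186
  R = 61
  N = -27 + 159 + 61 = 193
N: -4922 − 193 = -5115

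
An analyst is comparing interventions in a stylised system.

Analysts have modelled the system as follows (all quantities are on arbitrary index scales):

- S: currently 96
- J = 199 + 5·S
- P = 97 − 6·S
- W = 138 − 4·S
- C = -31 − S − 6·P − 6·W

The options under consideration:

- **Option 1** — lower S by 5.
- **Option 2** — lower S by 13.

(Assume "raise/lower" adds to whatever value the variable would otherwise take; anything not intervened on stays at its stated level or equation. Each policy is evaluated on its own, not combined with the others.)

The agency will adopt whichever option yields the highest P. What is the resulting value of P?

Option 1 (S − 5):
  S = 96 − 5 = 91
  P = 97 − 6·91 = -449
Option 2 (S − 13):
  S = 96 − 13 = 83
  P = 97 − 6·83 = -401
Comparing — Option 1: P=-449, Option 2: P=-401. Highest is -401 (Option 2).

-401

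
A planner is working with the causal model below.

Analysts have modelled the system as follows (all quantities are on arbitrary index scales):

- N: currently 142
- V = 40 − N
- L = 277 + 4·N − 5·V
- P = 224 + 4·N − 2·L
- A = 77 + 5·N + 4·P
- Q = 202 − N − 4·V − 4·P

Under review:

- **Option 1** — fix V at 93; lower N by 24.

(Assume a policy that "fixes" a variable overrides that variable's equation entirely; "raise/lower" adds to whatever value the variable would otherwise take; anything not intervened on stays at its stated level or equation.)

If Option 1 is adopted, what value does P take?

128

Option 1 (V := 93, N − 24):
  N = 142 − 24 = 118
  V = 93
  L = 277 + 4·118 − 5·93 = 284
  P = 224 + 4·118 − 2·284 = 128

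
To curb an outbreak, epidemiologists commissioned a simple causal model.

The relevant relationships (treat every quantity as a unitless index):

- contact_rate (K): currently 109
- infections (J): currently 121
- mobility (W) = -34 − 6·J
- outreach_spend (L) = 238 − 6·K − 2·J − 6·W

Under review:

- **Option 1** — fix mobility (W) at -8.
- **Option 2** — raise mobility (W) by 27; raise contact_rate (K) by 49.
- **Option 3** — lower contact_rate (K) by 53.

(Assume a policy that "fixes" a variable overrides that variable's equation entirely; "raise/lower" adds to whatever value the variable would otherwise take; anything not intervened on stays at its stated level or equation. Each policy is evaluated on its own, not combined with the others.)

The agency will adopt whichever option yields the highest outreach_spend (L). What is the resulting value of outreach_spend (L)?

Option 1 (W := -8):
  K = 109
  J = 121
  W = -8
  L = 238 − 6·109 − 2·121 − 6·(-8) = -610
Option 2 (W + 27, K + 49):
  K = 109 + 49 = 158
  J = 121
  W = -34 − 6·121 (+27 from intervention) = -733
  L = 238 − 6·158 − 2·121 − 6·(-733) = 3446
Option 3 (K − 53):
  K = 109 − 53 = 56
  J = 121
  W = -34 − 6·121 = -760
  L = 238 − 6·56 − 2·121 − 6·(-760) = 4220
Comparing — Option 1: L=-610, Option 2: L=3446, Option 3: L=4220. Highest is 4220 (Option 3).

4220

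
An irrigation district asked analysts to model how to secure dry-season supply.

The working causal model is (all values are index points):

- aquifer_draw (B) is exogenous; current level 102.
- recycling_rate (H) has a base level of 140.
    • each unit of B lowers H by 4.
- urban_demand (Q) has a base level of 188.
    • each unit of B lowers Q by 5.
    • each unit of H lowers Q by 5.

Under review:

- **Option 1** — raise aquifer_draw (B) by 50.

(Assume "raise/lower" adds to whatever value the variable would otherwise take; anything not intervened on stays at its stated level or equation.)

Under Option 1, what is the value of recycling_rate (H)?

-468

Option 1 (B + 50):
  B = 102 + 50 = 152
  H = 140 − 4·152 = -468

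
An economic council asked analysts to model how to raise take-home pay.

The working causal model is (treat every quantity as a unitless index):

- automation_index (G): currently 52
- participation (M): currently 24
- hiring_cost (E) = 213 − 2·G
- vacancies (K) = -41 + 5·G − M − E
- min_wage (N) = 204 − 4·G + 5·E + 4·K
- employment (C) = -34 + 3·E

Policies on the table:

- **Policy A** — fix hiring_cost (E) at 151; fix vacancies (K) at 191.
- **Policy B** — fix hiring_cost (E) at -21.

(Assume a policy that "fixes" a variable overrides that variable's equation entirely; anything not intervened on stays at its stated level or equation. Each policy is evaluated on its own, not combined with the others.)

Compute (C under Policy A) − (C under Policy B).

516

Policy A (E := 151, K := 191):
  G = 52
  E = 151
  C = -34 + 3·151 = 419
Policy B (E := -21):
  G = 52
  E = -21
  C = -34 + 3·(-21) = -97
C: 419 − (-97) = 516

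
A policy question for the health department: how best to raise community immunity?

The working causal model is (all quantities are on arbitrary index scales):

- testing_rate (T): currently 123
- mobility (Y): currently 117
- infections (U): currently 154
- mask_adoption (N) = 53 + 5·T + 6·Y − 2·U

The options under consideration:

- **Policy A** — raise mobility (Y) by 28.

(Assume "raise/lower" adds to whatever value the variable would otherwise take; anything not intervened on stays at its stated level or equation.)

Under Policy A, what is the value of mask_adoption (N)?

1230

Policy A (Y + 28):
  T = 123
  Y = 117 + 28 = 145
  U = 154
  N = 53 + 5·123 + 6·145 − 2·154 = 1230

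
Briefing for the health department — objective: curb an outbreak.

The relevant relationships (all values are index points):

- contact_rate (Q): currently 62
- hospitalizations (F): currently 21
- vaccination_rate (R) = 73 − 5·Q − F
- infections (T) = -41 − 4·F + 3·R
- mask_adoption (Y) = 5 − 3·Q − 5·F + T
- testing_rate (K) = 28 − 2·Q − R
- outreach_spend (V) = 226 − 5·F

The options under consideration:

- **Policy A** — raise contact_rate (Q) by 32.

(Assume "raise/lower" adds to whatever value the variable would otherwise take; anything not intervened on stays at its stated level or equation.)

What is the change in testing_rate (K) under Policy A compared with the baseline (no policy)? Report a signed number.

Baseline:
  Q = 62
  F = 21
  R = 73 − 5·62 − 21 = -258
  K = 28 − 2·62 − (-258) = 162
Policy A (Q + 32):
  Q = 62 + 32 = 94
  F = 21
  R = 73 − 5·94 − 21 = -418
  K = 28 − 2·94 − (-418) = 258
Change in K: 258 − 162 = 96

96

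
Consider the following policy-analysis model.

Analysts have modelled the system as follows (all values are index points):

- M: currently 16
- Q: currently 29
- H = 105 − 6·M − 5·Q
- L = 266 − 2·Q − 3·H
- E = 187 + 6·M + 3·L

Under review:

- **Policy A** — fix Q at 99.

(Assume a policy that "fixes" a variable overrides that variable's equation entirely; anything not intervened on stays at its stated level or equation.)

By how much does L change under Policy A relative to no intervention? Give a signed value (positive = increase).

Baseline:
  M = 16
  Q = 29
  H = 105 − 6·16 − 5·29 = -136
  L = 266 − 2·29 − 3·(-136) = 616
Policy A (Q := 99):
  M = 16
  Q = 99
  H = 105 − 6·16 − 5·99 = -486
  L = 266 − 2·99 − 3·(-486) = 1526
Change in L: 1526 − 616 = 910

910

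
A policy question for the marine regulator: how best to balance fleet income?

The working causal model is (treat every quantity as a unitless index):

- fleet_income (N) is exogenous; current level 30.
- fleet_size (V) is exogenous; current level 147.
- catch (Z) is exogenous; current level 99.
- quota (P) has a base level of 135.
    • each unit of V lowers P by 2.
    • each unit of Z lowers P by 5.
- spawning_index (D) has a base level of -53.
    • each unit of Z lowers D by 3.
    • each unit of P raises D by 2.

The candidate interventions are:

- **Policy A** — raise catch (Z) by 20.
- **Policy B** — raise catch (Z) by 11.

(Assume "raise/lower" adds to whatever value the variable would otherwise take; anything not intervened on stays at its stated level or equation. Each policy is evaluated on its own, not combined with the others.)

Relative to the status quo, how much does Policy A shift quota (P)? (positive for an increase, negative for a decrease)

-100

Baseline:
  V = 147
  Z = 99
  P = 135 − 2·147 − 5·99 = -654
Policy A (Z + 20):
  V = 147
  Z = 99 + 20 = 119
  P = 135 − 2·147 − 5·119 = -754
Change in P: -754 − (-654) = -100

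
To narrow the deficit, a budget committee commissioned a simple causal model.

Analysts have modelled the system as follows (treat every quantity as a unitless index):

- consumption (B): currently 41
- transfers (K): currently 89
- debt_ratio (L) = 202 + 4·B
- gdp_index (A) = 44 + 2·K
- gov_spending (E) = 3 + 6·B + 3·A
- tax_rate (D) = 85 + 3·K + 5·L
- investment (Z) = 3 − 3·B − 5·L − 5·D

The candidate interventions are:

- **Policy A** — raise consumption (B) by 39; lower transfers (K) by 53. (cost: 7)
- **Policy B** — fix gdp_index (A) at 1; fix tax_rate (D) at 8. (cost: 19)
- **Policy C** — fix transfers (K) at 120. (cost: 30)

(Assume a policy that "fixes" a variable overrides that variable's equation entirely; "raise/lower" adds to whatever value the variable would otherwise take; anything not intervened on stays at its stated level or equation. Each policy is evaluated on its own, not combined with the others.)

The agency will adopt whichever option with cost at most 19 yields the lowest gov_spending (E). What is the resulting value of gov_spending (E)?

Policy A (B + 39, K − 53):
  B = 41 + 39 = 80
  K = 89 − 53 = 36
  A = 44 + 2·36 = 116
  E = 3 + 6·80 + 3·116 = 831
Policy B (A := 1, D := 8):
  B = 41
  K = 89
  A = 1
  E = 3 + 6·41 + 3·1 = 252
Comparing — Policy A: E=831, Policy B: E=252. Lowest is 252 (Policy B).

252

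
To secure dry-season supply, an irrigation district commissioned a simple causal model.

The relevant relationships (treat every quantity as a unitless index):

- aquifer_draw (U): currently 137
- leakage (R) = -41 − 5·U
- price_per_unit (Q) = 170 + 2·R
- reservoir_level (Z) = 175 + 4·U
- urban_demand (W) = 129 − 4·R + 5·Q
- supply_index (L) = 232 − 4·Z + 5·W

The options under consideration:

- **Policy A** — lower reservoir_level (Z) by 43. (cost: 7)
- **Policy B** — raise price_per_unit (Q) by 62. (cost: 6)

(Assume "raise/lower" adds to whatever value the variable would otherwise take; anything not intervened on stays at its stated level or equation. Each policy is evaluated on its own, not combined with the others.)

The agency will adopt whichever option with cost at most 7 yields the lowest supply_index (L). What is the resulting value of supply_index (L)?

Policy A (Z − 43):
  U = 137
  R = -41 − 5·137 = -726
  Q = 170 + 2·(-726) = -1282
  Z = 175 + 4·137 (−43 from intervention) = 680
  W = 129 − 4·(-726) + 5·(-1282) = -3377
  L = 232 − 4·680 + 5·(-3377) = -19373
Policy B (Q + 62):
  U = 137
  R = -41 − 5·137 = -726
  Q = 170 + 2·(-726) (+62 from intervention) = -1220
  Z = 175 + 4·137 = 723
  W = 129 − 4·(-726) + 5·(-1220) = -3067
  L = 232 − 4·723 + 5·(-3067) = -17995
Comparing — Policy A: L=-19373, Policy B: L=-17995. Lowest is -19373 (Policy A).

-19373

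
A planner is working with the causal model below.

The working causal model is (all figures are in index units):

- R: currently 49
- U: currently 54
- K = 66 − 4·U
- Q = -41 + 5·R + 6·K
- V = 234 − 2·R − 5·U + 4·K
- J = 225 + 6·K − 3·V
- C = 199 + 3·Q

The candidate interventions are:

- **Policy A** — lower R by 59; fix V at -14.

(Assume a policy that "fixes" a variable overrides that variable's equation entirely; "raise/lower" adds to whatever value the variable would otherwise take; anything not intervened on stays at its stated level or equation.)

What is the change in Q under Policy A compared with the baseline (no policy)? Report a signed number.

Baseline:
  R = 49
  U = 54
  K = 66 − 4·54 = -150
  Q = -41 + 5·49 + 6·(-150) = -696
Policy A (R − 59, V := -14):
  R = 49 − 59 = -10
  U = 54
  K = 66 − 4·54 = -150
  Q = -41 + 5·(-10) + 6·(-150) = -991
Change in Q: -991 − (-696) = -295

-295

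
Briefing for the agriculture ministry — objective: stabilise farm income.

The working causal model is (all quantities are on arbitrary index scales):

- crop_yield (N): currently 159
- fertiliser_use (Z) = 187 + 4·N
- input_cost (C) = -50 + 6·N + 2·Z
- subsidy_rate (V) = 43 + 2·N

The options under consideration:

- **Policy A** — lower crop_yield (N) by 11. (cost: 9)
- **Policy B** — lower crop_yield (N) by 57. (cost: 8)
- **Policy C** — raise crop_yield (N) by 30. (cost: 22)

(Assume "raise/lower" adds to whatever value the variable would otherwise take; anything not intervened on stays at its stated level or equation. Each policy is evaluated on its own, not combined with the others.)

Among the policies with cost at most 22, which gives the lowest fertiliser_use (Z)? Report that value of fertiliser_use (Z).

Policy A (N − 11):
  N = 159 − 11 = 148
  Z = 187 + 4·148 = 779
Policy B (N − 57):
  N = 159 − 57 = 102
  Z = 187 + 4·102 = 595
Policy C (N + 30):
  N = 159 + 30 = 189
  Z = 187 + 4·189 = 943
Comparing — Policy A: Z=779, Policy B: Z=595, Policy C: Z=943. Lowest is 595 (Policy B).

595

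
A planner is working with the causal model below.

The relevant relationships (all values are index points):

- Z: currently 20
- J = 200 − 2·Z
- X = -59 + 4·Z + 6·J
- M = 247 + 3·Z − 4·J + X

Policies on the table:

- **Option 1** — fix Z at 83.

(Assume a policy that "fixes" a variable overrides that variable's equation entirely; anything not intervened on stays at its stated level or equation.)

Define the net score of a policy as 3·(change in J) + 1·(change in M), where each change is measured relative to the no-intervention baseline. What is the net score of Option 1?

-189

Baseline:
  Z = 20
  J = 200 − 2·20 = 160
  X = -59 + 4·20 + 6·160 = 981
  M = 247 + 3·20 − 4·160 + 981 = 648
Option 1 (Z := 83):
  Z = 83
  J = 200 − 2·83 = 34
  X = -59 + 4·83 + 6·34 = 477
  M = 247 + 3·83 − 4·34 + 477 = 837
ΔJ = 34 − 160 = -126; ΔM = 837 − 648 = 189
Score = 3·(-126) + 1·189 = -189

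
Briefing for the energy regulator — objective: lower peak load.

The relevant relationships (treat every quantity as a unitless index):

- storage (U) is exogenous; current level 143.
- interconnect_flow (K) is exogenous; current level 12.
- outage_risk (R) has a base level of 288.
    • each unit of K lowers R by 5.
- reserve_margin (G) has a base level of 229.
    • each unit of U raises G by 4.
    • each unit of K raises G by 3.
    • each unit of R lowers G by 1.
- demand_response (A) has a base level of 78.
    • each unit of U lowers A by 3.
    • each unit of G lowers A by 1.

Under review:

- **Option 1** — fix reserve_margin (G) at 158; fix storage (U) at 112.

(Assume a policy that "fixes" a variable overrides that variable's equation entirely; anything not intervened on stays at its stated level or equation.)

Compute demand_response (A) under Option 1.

-416

Option 1 (G := 158, U := 112):
  U = 112
  K = 12
  R = 288 − 5·12 = 228
  G = 158
  A = 78 − 3·112 − 158 = -416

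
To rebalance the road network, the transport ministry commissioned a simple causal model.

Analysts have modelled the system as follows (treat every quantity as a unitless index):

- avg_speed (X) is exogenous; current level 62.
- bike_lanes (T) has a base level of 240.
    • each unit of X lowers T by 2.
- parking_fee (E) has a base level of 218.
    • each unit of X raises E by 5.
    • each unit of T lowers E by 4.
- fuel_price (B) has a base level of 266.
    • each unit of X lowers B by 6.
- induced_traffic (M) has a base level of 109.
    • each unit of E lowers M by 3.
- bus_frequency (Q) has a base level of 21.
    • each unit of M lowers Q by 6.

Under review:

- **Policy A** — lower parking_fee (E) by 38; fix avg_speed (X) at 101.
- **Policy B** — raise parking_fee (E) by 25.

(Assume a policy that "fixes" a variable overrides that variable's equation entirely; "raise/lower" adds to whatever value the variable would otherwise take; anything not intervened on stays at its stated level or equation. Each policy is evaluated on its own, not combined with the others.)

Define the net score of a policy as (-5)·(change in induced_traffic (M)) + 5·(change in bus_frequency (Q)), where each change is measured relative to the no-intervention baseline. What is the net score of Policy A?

Baseline:
  X = 62
  T = 240 − 2·62 = 116
  E = 218 + 5·62 − 4·116 = 64
  M = 109 − 3·64 = -83
  Q = 21 − 6·(-83) = 519
Policy A (E − 38, X := 101):
  X = 101
  T = 240 − 2·101 = 38
  E = 218 + 5·101 − 4·38 (−38 from intervention) = 533
  M = 109 − 3·533 = -1490
  Q = 21 − 6·(-1490) = 8961
ΔM = -1490 − (-83) = -1407; ΔQ = 8961 − 519 = 8442
Score = (-5)·(-1407) + 5·8442 = 49245

49245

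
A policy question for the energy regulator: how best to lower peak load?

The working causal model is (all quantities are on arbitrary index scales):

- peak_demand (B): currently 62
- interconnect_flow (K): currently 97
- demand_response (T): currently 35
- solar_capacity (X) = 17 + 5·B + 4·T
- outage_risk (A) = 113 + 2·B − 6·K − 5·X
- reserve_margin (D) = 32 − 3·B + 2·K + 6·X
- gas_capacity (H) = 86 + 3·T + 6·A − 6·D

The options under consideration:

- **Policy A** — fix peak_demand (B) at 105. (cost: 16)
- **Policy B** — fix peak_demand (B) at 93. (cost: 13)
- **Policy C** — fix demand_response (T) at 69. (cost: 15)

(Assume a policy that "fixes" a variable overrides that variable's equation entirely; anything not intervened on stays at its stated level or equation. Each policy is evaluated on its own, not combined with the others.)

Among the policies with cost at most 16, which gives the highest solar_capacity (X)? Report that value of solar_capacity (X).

Policy A (B := 105):
  B = 105
  T = 35
  X = 17 + 5·105 + 4·35 = 682
Policy B (B := 93):
  B = 93
  T = 35
  X = 17 + 5·93 + 4·35 = 622
Policy C (T := 69):
  B = 62
  T = 69
  X = 17 + 5·62 + 4·69 = 603
Comparing — Policy A: X=682, Policy B: X=622, Policy C: X=603. Highest is 682 (Policy A).

682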